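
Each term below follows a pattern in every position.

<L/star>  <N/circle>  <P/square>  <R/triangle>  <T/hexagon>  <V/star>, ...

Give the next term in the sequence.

<X/circle>

Letter: L, N, P, R, T, V → X (letters move forward 2 places in the alphabet).
Shape — repeats star → circle → square → triangle → hexagon: star, circle, square, triangle, hexagon, star → circle.
Combining the parts gives <X/circle>.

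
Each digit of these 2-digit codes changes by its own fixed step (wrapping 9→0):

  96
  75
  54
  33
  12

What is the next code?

First digit: 9, 7, 5, 3, 1 → 9 (−2 each step, mod 10).
Second digit: −1 each step, mod 10; 6, 5, 4, 3, 2 → 1.
So the next code is 91.

91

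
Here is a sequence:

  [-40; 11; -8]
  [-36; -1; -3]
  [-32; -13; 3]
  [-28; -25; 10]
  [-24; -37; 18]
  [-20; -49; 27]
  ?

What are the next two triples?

[-16; -61; 37], [-12; -73; 48]

First slot: +4 each step, so -40, -36, -32, -28, -24, -20 → -16 → -12.
Second slot — −12 each step: 11, -1, -13, -25, -37, -49 → -61 → -73.
Third slot goes -8, -3, 3, 10, 18, 27 → 37 → 48 (differences are 5, 6, 7, … (increasing by 1 each time)).
Putting the parts together: [-16; -61; 37] and then [-12; -73; 48].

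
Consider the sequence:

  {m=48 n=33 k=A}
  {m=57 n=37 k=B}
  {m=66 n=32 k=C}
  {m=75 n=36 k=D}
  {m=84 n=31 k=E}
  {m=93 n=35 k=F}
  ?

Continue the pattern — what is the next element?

For the m, +9 each step: 48, 57, 66, 75, 84, 93 → 102.
N: alternating steps +4, −5, +4, −5, …, so 33, 37, 32, 36, 31, 35 → 30.
For the k, letters move forward 1 place in the alphabet: A, B, C, D, E, F → G.
Putting it together: {m=102 n=30 k=G}.

{m=102 n=30 k=G}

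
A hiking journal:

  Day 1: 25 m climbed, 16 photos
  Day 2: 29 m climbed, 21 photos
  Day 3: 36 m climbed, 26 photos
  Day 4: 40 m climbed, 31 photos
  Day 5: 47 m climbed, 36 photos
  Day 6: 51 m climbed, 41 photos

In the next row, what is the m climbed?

58

M climbed — alternating steps +4, +7, +4, +7, …: 25, 29, 36, 40, 47, 51 → 58.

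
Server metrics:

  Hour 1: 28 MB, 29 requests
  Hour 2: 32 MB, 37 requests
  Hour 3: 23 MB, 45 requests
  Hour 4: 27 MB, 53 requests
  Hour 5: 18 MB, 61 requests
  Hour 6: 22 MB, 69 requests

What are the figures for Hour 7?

13 MB, 77 requests

MB: 28, 32, 23, 27, 18, 22 → 13 (alternating steps +4, −9, +4, −9, …).
For the requests, +8 each step: 29, 37, 45, 53, 61, 69 → 77.
So the next line is 13 MB, 77 requests.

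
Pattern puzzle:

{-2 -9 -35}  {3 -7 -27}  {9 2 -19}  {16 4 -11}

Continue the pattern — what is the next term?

For the first value, differences are 5, 6, 7, … (increasing by 1 each time): -2, 3, 9, 16 → 24.
For the second value, alternating steps +2, +9, +2, +9, …: -9, -7, 2, 4 → 13.
Third value — +8 each step: -35, -27, -19, -11 → -3.
So the next term is {24 13 -3}.

{24 13 -3}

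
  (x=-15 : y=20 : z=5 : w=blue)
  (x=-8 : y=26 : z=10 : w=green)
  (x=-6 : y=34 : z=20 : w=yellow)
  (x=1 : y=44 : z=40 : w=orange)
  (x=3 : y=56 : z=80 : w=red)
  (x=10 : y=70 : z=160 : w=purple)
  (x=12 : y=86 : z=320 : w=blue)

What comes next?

X: alternating steps +7, +2, +7, +2, …; -15, -8, -6, 1, 3, 10, 12 → 19.
Y: 20, 26, 34, 44, 56, 70, 86 → 104 (differences are 6, 8, 10, … (increasing by 2 each time)).
Z: ×2 each step; 5, 10, 20, 40, 80, 160, 320 → 640.
For the w, repeats blue → green → yellow → orange → red → purple: blue, green, yellow, orange, red, purple, blue → green.
Combining the parts gives (x=19 : y=104 : z=640 : w=green).

(x=19 : y=104 : z=640 : w=green)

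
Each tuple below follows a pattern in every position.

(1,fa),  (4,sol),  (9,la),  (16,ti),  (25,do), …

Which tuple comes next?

For the first value, perfect squares: 1², 2², 3², …: 1, 4, 9, 16, 25 → 36.
Note — runs through the solfège scale do→ti: fa, sol, la, ti, do → re.
Combining the parts gives (36,re).

(36,re)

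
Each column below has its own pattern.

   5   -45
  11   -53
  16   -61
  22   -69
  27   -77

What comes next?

33  -85

First component: alternating steps +6, +5, +6, +5, …; 5, 11, 16, 22, 27 → 33.
Second component: -45, -53, -61, -69, -77 → -85 (−8 each step).
So the next line is 33  -85.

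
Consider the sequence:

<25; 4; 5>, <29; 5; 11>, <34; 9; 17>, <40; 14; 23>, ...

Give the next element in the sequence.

<47; 23; 29>

First component: 25, 29, 34, 40 → 47 (differences are 4, 5, 6, … (increasing by 1 each time)).
Second component: each term is the sum of the two before it; 4, 5, 9, 14 → 23.
Third component — +6 each step: 5, 11, 17, 23 → 29.
Putting it together: <47; 23; 29>.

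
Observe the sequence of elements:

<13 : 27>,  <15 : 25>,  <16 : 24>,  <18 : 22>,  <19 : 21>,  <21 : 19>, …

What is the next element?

<22 : 18>

For the first coordinate, alternating steps +2, +1, +2, +1, …: 13, 15, 16, 18, 19, 21 → 22.
Second coordinate: together with the first coordinate always sums to 40, so 27, 25, 24, 22, 21, 19 → 18.
So the next element is <22 : 18>.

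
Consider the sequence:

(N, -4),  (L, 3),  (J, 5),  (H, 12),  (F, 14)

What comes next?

Letter goes N, L, J, H, F → D (letters move back 2 places in the alphabet).
Second coordinate: alternating steps +7, +2, +7, +2, …; -4, 3, 5, 12, 14 → 21.
Combining the parts gives (D, 21).

(D, 21)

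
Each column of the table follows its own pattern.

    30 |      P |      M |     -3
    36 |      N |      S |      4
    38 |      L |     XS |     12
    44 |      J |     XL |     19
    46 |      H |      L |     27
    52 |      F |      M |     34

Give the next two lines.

54  D  S  42; 60  B  XS  49

First component: alternating steps +6, +2, +6, +2, …, so 30, 36, 38, 44, 46, 52 → 54 → 60.
For the letter, letters move back 2 places in the alphabet: P, N, L, J, H, F → D → B.
Size — repeats M → S → XS → XL → L: M, S, XS, XL, L, M → S → XS.
Fourth component: -3, 4, 12, 19, 27, 34 → 42 → 49 (alternating steps +7, +8, +7, +8, …).
So the next two lines are 54  D  S  42 and 60  B  XS  49.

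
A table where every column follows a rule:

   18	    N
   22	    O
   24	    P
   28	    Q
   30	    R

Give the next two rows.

34  S; 36  T

First component goes 18, 22, 24, 28, 30 → 34 → 36 (alternating steps +4, +2, +4, +2, …).
Letter: N, O, P, Q, R → S → T (letters move forward 1 place in the alphabet).
So the next two rows are 34  S and 36  T.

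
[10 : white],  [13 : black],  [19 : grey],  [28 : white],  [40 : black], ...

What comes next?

[55 : grey]

For the first part, differences are 3, 6, 9, … (increasing by 3 each time): 10, 13, 19, 28, 40 → 55.
Shade goes white, black, grey, white, black → grey (repeats white → black → grey).
So the next tuple is [55 : grey].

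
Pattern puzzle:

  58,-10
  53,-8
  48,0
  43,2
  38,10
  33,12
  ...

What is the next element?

First entry: −5 each step; 58, 53, 48, 43, 38, 33 → 28.
For the second entry, alternating steps +2, +8, +2, +8, …: -10, -8, 0, 2, 10, 12 → 20.
Combining the parts gives 28,20.

28,20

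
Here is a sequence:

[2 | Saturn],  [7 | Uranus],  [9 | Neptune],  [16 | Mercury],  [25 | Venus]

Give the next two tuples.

[41 | Earth], [66 | Mars]

For the first coordinate, each term is the sum of the two before it: 2, 7, 9, 16, 25 → 41 → 66.
Planet goes Saturn, Uranus, Neptune, Mercury, Venus → Earth → Mars (runs through the planets Mercury→Neptune).
So the next two tuples are [41 | Earth] and [66 | Mars].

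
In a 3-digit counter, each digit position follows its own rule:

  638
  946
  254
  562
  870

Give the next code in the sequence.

First digit: 6, 9, 2, 5, 8 → 1 (+3 each step, mod 10).
Second digit: +1 each step, mod 10, so 3, 4, 5, 6, 7 → 8.
Third digit: −2 each step, mod 10; 8, 6, 4, 2, 0 → 8.
So the next code is 188.

188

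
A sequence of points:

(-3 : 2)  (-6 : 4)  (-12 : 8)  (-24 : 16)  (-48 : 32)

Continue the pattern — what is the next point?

(-96 : 64)

First part goes -3, -6, -12, -24, -48 → -96 (×2 each step).
Second part — ×2 each step: 2, 4, 8, 16, 32 → 64.
So the next point is (-96 : 64).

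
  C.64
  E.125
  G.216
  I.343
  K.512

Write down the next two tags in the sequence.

Letter: letters move forward 2 places in the alphabet; C, E, G, I, K → M → O.
For the second component, perfect cubes: 4³, 5³, 6³, …: 64, 125, 216, 343, 512 → 729 → 1000.
Putting the parts together: M.729 and then O.1000.

M.729 then O.1000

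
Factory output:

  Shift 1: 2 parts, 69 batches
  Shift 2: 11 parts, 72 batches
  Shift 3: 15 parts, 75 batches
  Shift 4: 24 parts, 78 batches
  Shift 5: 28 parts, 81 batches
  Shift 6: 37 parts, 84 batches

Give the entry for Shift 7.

Parts: alternating steps +9, +4, +9, +4, …, so 2, 11, 15, 24, 28, 37 → 41.
Batches — +3 each step: 69, 72, 75, 78, 81, 84 → 87.
So the next record is 41 parts, 87 batches.

41 parts, 87 batches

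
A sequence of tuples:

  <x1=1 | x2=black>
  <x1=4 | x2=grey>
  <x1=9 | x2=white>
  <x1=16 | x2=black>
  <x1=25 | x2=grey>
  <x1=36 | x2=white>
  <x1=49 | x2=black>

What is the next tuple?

X1: perfect squares: 1², 2², 3², …; 1, 4, 9, 16, 25, 36, 49 → 64.
X2 — repeats black → grey → white: black, grey, white, black, grey, white, black → grey.
Putting it together: <x1=64 | x2=grey>.

<x1=64 | x2=grey>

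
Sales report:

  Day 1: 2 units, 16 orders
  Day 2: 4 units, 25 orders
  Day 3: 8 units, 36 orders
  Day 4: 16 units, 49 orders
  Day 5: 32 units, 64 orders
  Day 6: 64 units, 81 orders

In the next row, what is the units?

Units: ×2 each step, so 2, 4, 8, 16, 32, 64 → 128.

128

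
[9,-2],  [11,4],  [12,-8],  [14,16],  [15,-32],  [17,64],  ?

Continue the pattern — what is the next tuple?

For the first coordinate, alternating steps +2, +1, +2, +1, …: 9, 11, 12, 14, 15, 17 → 18.
For the second coordinate, ×(-2) each step: -2, 4, -8, 16, -32, 64 → -128.
So the next tuple is [18,-128].

[18,-128]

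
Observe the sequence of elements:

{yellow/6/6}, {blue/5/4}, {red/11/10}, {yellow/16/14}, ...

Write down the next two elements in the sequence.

{blue/27/24}, {red/43/38}

Colour goes yellow, blue, red, yellow → blue → red (repeats yellow → blue → red).
Second entry: each term is the sum of the two before it, so 6, 5, 11, 16 → 27 → 43.
Third entry — each term is the sum of the two before it: 6, 4, 10, 14 → 24 → 38.
So the next two elements are {blue/27/24} and {red/43/38}.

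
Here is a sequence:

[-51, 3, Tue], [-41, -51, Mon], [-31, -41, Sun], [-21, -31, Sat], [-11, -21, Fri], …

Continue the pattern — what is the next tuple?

First component goes -51, -41, -31, -21, -11 → -1 (+10 each step).
For the second component, always the previous value of the first component: 3, -51, -41, -31, -21 → -11.
For the day, runs backward through the weekdays Mon→Sun: Tue, Mon, Sun, Sat, Fri → Thu.
So the next tuple is [-1, -11, Thu].

[-1, -11, Thu]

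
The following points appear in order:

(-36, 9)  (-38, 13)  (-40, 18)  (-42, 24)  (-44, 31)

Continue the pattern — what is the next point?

First entry: −2 each step; -36, -38, -40, -42, -44 → -46.
Second entry: differences are 4, 5, 6, … (increasing by 1 each time); 9, 13, 18, 24, 31 → 39.
Putting it together: (-46, 39).

(-46, 39)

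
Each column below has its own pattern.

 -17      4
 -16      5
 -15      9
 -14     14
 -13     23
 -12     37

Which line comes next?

-11  60

First component: -17, -16, -15, -14, -13, -12 → -11 (+1 each step).
Second component: 4, 5, 9, 14, 23, 37 → 60 (each term is the sum of the two before it).
So the next line is -11  60.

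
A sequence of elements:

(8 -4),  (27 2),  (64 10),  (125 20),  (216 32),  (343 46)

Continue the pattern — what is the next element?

(512 62)

First coordinate: perfect cubes: 2³, 3³, 4³, …; 8, 27, 64, 125, 216, 343 → 512.
Second coordinate — differences are 6, 8, 10, … (increasing by 2 each time): -4, 2, 10, 20, 32, 46 → 62.
So the next element is (512 62).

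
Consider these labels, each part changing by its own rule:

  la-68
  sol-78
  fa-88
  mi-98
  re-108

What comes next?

do-118

For the note, runs backward through the solfège scale do→ti: la, sol, fa, mi, re → do.
Second component: +10 each step; 68, 78, 88, 98, 108 → 118.
Putting it together: do-118.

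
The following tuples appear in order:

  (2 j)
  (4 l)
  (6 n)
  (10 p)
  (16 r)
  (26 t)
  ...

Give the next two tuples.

(42 v), (68 x)

First component: 2, 4, 6, 10, 16, 26 → 42 → 68 (each term is the sum of the two before it).
Letter goes j, l, n, p, r, t → v → x (letters move forward 2 places in the alphabet).
Putting the parts together: (42 v) and then (68 x).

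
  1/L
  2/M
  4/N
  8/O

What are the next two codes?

First component: ×2 each step; 1, 2, 4, 8 → 16 → 32.
Letter: letters move forward 1 place in the alphabet; L, M, N, O → P → Q.
So the next two codes are 16/P and 32/Q.

16/P, 32/Q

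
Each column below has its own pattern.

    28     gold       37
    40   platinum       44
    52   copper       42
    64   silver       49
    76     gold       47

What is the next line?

For the first component, +12 each step: 28, 40, 52, 64, 76 → 88.
Metal goes gold, platinum, copper, silver, gold → platinum (repeats gold → platinum → copper → silver).
Third component goes 37, 44, 42, 49, 47 → 54 (alternating steps +7, −2, +7, −2, …).
Putting it together: 88  platinum  54.

88  platinum  54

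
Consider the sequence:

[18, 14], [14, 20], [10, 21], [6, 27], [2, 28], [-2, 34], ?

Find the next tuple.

For the first slot, −4 each step: 18, 14, 10, 6, 2, -2 → -6.
Second slot: 14, 20, 21, 27, 28, 34 → 35 (alternating steps +6, +1, +6, +1, …).
Putting it together: [-6, 35].

[-6, 35]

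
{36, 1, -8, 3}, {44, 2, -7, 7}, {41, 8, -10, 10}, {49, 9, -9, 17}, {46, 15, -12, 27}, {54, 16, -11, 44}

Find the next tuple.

First slot — alternating steps +8, −3, +8, −3, …: 36, 44, 41, 49, 46, 54 → 51.
Second slot: 1, 2, 8, 9, 15, 16 → 22 (alternating steps +1, +6, +1, +6, …).
Third slot goes -8, -7, -10, -9, -12, -11 → -14 (alternating steps +1, −3, +1, −3, …).
Fourth slot: 3, 7, 10, 17, 27, 44 → 71 (each term is the sum of the two before it).
Putting it together: {51, 22, -14, 71}.

{51, 22, -14, 71}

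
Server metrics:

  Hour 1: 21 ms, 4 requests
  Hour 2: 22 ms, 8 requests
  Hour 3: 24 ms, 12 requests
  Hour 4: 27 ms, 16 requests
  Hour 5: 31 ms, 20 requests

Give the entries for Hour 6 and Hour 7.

Ms: 21, 22, 24, 27, 31 → 36 → 42 (differences are 1, 2, 3, … (increasing by 1 each time)).
Requests goes 4, 8, 12, 16, 20 → 24 → 28 (+4 each step).
Putting the parts together: 36 ms, 24 requests and then 42 ms, 28 requests.

36 ms, 24 requests; 42 ms, 28 requests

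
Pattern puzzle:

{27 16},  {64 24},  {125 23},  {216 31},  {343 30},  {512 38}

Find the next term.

For the first part, perfect cubes: 3³, 4³, 5³, …: 27, 64, 125, 216, 343, 512 → 729.
Second part — alternating steps +8, −1, +8, −1, …: 16, 24, 23, 31, 30, 38 → 37.
Combining the parts gives {729 37}.

{729 37}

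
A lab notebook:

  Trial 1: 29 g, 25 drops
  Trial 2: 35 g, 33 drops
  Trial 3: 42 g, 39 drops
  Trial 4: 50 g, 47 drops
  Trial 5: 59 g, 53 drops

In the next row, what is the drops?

Drops: 25, 33, 39, 47, 53 → 61 (alternating steps +8, +6, +8, +6, …).

61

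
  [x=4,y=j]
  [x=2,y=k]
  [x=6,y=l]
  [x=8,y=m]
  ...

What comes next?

[x=14,y=n]

X goes 4, 2, 6, 8 → 14 (each term is the sum of the two before it).
Y: letters move forward 1 place in the alphabet; j, k, l, m → n.
Combining the parts gives [x=14,y=n].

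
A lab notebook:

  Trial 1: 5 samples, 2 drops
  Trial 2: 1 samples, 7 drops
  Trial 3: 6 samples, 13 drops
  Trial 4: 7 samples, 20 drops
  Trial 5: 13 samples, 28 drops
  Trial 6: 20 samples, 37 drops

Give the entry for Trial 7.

33 samples, 47 drops

Samples: each term is the sum of the two before it; 5, 1, 6, 7, 13, 20 → 33.
Drops: 2, 7, 13, 20, 28, 37 → 47 (differences are 5, 6, 7, … (increasing by 1 each time)).
Putting it together: 33 samples, 47 drops.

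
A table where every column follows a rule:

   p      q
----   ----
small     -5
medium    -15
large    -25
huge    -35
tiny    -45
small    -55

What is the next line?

medium  -65

Column p: repeats small → medium → large → huge → tiny; small, medium, large, huge, tiny, small → medium.
Column q: -5, -15, -25, -35, -45, -55 → -65 (−10 each step).
Combining the parts gives medium  -65.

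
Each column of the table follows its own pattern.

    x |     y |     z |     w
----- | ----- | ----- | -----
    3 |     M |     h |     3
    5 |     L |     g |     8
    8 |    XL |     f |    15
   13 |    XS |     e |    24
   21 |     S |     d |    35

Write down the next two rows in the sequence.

34  M  c  48; 55  L  b  63

Column x goes 3, 5, 8, 13, 21 → 34 → 55 (each term is the sum of the two before it).
Column y: runs through clothing sizes XS→XL; M, L, XL, XS, S → M → L.
Column z: letters move back 1 place in the alphabet; h, g, f, e, d → c → b.
Column w: differences are 5, 7, 9, … (increasing by 2 each time), so 3, 8, 15, 24, 35 → 48 → 63.
So the next two rows are 34  M  c  48 and 55  L  b  63.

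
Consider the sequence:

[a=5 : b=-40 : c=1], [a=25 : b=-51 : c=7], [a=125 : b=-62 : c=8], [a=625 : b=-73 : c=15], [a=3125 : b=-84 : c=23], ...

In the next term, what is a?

15625

A: 5, 25, 125, 625, 3125 → 15625 (×5 each step).
B: -40, -51, -62, -73, -84 → -95 (−11 each step).
C: each term is the sum of the two before it, so 1, 7, 8, 15, 23 → 38.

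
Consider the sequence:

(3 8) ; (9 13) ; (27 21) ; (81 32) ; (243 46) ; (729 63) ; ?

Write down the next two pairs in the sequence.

(2187 83), (6561 106)

For the first slot, ×3 each step: 3, 9, 27, 81, 243, 729 → 2187 → 6561.
Second slot — differences are 5, 8, 11, … (increasing by 3 each time): 8, 13, 21, 32, 46, 63 → 83 → 106.
Putting the parts together: (2187 83) and then (6561 106).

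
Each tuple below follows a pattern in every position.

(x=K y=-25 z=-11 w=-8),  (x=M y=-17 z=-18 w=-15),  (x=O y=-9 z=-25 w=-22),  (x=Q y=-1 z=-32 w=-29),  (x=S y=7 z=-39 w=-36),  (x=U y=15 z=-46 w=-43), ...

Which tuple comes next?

(x=W y=23 z=-53 w=-50)

X — letters move forward 2 places in the alphabet: K, M, O, Q, S, U → W.
Y: +8 each step, so -25, -17, -9, -1, 7, 15 → 23.
Z — −7 each step: -11, -18, -25, -32, -39, -46 → -53.
For the w, always 3 more than the z: -8, -15, -22, -29, -36, -43 → -50.
So the next tuple is (x=W y=23 z=-53 w=-50).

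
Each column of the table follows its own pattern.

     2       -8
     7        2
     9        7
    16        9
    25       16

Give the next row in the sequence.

41  25

First component: each term is the sum of the two before it; 2, 7, 9, 16, 25 → 41.
Second component: always the previous value of the first component, so -8, 2, 7, 9, 16 → 25.
Putting it together: 41  25.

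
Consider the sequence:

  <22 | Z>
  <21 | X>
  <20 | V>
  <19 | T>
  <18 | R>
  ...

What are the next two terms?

<17 | P>, <16 | N>

First slot goes 22, 21, 20, 19, 18 → 17 → 16 (−1 each step).
Letter — letters move back 2 places in the alphabet: Z, X, V, T, R → P → N.
So the next two terms are <17 | P> and <16 | N>.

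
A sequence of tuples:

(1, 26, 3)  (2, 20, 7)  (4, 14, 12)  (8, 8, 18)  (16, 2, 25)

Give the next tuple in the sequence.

For the first part, ×2 each step: 1, 2, 4, 8, 16 → 32.
For the second part, −6 each step: 26, 20, 14, 8, 2 → -4.
Third part: 3, 7, 12, 18, 25 → 33 (differences are 4, 5, 6, … (increasing by 1 each time)).
Putting it together: (32, -4, 33).

(32, -4, 33)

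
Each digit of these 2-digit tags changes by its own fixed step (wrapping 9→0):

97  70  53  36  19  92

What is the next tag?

75

For the first digit, −2 each step, mod 10: 9, 7, 5, 3, 1, 9 → 7.
Second digit: +3 each step, mod 10, so 7, 0, 3, 6, 9, 2 → 5.
Combining the parts gives 75.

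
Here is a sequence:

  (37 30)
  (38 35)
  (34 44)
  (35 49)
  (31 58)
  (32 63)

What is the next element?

(28 72)

First entry: 37, 38, 34, 35, 31, 32 → 28 (alternating steps +1, −4, +1, −4, …).
Second entry: 30, 35, 44, 49, 58, 63 → 72 (alternating steps +5, +9, +5, +9, …).
Putting it together: (28 72).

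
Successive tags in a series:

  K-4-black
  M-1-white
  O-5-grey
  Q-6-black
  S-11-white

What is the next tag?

Letter: K, M, O, Q, S → U (letters move forward 2 places in the alphabet).
For the second component, each term is the sum of the two before it: 4, 1, 5, 6, 11 → 17.
Shade — repeats black → white → grey: black, white, grey, black, white → grey.
Putting it together: U-17-grey.

U-17-grey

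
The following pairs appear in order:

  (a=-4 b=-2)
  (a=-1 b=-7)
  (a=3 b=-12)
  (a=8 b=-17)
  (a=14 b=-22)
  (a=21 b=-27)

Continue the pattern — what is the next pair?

For the a, differences are 3, 4, 5, … (increasing by 1 each time): -4, -1, 3, 8, 14, 21 → 29.
B goes -2, -7, -12, -17, -22, -27 → -32 (−5 each step).
Combining the parts gives (a=29 b=-32).

(a=29 b=-32)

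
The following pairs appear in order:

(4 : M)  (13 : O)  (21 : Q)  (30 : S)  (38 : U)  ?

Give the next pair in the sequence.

First component: 4, 13, 21, 30, 38 → 47 (alternating steps +9, +8, +9, +8, …).
Letter: letters move forward 2 places in the alphabet; M, O, Q, S, U → W.
Putting it together: (47 : W).

(47 : W)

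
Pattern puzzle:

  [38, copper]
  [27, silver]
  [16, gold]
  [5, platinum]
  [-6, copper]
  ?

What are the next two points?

[-17, silver], [-28, gold]

First entry — −11 each step: 38, 27, 16, 5, -6 → -17 → -28.
For the metal, repeats copper → silver → gold → platinum: copper, silver, gold, platinum, copper → silver → gold.
Putting the parts together: [-17, silver] and then [-28, gold].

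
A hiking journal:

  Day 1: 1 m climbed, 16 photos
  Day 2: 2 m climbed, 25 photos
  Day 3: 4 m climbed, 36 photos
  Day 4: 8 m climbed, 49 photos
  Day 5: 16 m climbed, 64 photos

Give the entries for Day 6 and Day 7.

M climbed: ×2 each step; 1, 2, 4, 8, 16 → 32 → 64.
For the photos, perfect squares: 4², 5², 6², …: 16, 25, 36, 49, 64 → 81 → 100.
Putting the parts together: 32 m climbed, 81 photos and then 64 m climbed, 100 photos.

32 m climbed, 81 photos; 64 m climbed, 100 photos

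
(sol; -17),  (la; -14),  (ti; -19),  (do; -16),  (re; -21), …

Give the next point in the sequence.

Note: sol, la, ti, do, re → mi (runs through the solfège scale do→ti).
Second slot goes -17, -14, -19, -16, -21 → -18 (alternating steps +3, −5, +3, −5, …).
Putting it together: (mi; -18).

(mi; -18)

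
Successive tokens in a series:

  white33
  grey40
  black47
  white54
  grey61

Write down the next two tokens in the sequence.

Shade — repeats white → grey → black: white, grey, black, white, grey → black → white.
Second component: +7 each step, so 33, 40, 47, 54, 61 → 68 → 75.
So the next two tokens are black68 and white75.

black68, white75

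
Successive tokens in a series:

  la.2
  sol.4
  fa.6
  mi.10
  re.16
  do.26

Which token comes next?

ti.42

Note: runs backward through the solfège scale do→ti; la, sol, fa, mi, re, do → ti.
Second component — each term is the sum of the two before it: 2, 4, 6, 10, 16, 26 → 42.
So the next token is ti.42.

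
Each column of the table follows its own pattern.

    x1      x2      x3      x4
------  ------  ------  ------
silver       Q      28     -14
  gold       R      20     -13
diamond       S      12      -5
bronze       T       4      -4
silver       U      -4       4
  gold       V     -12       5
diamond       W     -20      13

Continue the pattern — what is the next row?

Column x1: silver, gold, diamond, bronze, silver, gold, diamond → bronze (repeats silver → gold → diamond → bronze).
Column x2 goes Q, R, S, T, U, V, W → X (letters move forward 1 place in the alphabet).
Column x3: 28, 20, 12, 4, -4, -12, -20 → -28 (−8 each step).
Column x4: -14, -13, -5, -4, 4, 5, 13 → 14 (alternating steps +1, +8, +1, +8, …).
Combining the parts gives bronze  X  -28  14.

bronze  X  -28  14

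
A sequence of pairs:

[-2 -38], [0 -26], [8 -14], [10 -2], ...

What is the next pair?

First part: alternating steps +2, +8, +2, +8, …, so -2, 0, 8, 10 → 18.
Second part goes -38, -26, -14, -2 → 10 (+12 each step).
Combining the parts gives [18 10].

[18 10]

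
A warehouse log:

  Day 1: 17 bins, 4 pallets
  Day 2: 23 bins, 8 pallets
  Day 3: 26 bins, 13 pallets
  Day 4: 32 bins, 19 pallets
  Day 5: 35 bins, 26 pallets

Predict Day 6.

41 bins, 34 pallets

Bins: alternating steps +6, +3, +6, +3, …, so 17, 23, 26, 32, 35 → 41.
Pallets: differences are 4, 5, 6, … (increasing by 1 each time), so 4, 8, 13, 19, 26 → 34.
Combining the parts gives 41 bins, 34 pallets.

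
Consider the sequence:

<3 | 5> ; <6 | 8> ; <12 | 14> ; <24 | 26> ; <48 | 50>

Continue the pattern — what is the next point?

<96 | 98>

First entry: ×2 each step, so 3, 6, 12, 24, 48 → 96.
Second entry: 5, 8, 14, 26, 50 → 98 (always 2 more than the first entry).
So the next point is <96 | 98>.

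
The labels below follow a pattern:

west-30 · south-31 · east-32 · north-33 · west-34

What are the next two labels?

south-35 then east-36

Direction: repeats west → south → east → north; west, south, east, north, west → south → east.
Second component: +1 each step; 30, 31, 32, 33, 34 → 35 → 36.
Putting the parts together: south-35 and then east-36.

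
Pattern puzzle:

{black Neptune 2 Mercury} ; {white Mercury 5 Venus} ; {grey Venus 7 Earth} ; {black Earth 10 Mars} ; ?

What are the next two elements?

Shade — repeats black → white → grey: black, white, grey, black → white → grey.
First planet: runs through the planets Mercury→Neptune, so Neptune, Mercury, Venus, Earth → Mars → Jupiter.
Third part: 2, 5, 7, 10 → 12 → 15 (alternating steps +3, +2, +3, +2, …).
Second planet — runs through the planets Mercury→Neptune: Mercury, Venus, Earth, Mars → Jupiter → Saturn.
Putting the parts together: {white Mars 12 Jupiter} and then {grey Jupiter 15 Saturn}.

{white Mars 12 Jupiter}, {grey Jupiter 15 Saturn}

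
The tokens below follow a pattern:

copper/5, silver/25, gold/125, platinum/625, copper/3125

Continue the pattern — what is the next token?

silver/15625

For the metal, repeats copper → silver → gold → platinum: copper, silver, gold, platinum, copper → silver.
Second component: ×5 each step; 5, 25, 125, 625, 3125 → 15625.
Combining the parts gives silver/15625.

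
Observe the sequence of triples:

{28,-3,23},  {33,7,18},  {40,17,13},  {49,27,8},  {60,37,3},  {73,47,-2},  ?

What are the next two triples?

{88,57,-7}, {105,67,-12}

First value: differences are 5, 7, 9, … (increasing by 2 each time), so 28, 33, 40, 49, 60, 73 → 88 → 105.
Second value: -3, 7, 17, 27, 37, 47 → 57 → 67 (+10 each step).
Third value: 23, 18, 13, 8, 3, -2 → -7 → -12 (−5 each step).
So the next two triples are {88,57,-7} and {105,67,-12}.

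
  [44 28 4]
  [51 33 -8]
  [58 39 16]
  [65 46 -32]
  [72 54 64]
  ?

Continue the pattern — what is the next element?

First component — +7 each step: 44, 51, 58, 65, 72 → 79.
For the second component, differences are 5, 6, 7, … (increasing by 1 each time): 28, 33, 39, 46, 54 → 63.
For the third component, ×(-2) each step: 4, -8, 16, -32, 64 → -128.
Putting it together: [79 63 -128].

[79 63 -128]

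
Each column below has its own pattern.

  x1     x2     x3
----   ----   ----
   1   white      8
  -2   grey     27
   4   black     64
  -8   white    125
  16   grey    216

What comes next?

Column x1: ×(-2) each step, so 1, -2, 4, -8, 16 → -32.
Column x2: repeats white → grey → black; white, grey, black, white, grey → black.
Column x3: 8, 27, 64, 125, 216 → 343 (perfect cubes: 2³, 3³, 4³, …).
So the next row is -32  black  343.

-32  black  343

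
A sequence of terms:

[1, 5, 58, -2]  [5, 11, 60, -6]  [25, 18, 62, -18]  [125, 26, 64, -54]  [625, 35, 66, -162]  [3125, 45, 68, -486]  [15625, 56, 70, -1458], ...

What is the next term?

First part: ×5 each step, so 1, 5, 25, 125, 625, 3125, 15625 → 78125.
Second part — differences are 6, 7, 8, … (increasing by 1 each time): 5, 11, 18, 26, 35, 45, 56 → 68.
Third part: +2 each step, so 58, 60, 62, 64, 66, 68, 70 → 72.
Fourth part: ×3 each step; -2, -6, -18, -54, -162, -486, -1458 → -4374.
Combining the parts gives [78125, 68, 72, -4374].

[78125, 68, 72, -4374]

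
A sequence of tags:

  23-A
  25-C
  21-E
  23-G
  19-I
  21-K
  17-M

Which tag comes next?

19-O

First component goes 23, 25, 21, 23, 19, 21, 17 → 19 (alternating steps +2, −4, +2, −4, …).
Letter — letters move forward 2 places in the alphabet: A, C, E, G, I, K, M → O.
Combining the parts gives 19-O.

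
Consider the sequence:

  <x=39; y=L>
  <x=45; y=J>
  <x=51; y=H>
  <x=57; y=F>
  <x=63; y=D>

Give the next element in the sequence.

<x=69; y=B>

For the x, +6 each step: 39, 45, 51, 57, 63 → 69.
Y: letters move back 2 places in the alphabet, so L, J, H, F, D → B.
Putting it together: <x=69; y=B>.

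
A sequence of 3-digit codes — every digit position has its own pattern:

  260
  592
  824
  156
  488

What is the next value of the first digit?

7

First digit: +3 each step, mod 10, so 2, 5, 8, 1, 4 → 7.
Second digit: +3 each step, mod 10, so 6, 9, 2, 5, 8 → 1.
Third digit goes 0, 2, 4, 6, 8 → 0 (+2 each step, mod 10).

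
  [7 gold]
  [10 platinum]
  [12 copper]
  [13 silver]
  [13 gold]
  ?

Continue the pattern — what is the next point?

First entry — differences are 3, 2, 1, … (decreasing by 1 each time): 7, 10, 12, 13, 13 → 12.
Metal — repeats gold → platinum → copper → silver: gold, platinum, copper, silver, gold → platinum.
Combining the parts gives [12 platinum].

[12 platinum]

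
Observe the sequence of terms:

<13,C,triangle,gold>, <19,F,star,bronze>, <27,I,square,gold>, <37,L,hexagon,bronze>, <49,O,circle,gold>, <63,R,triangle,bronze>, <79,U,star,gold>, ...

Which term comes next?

First coordinate — differences are 6, 8, 10, … (increasing by 2 each time): 13, 19, 27, 37, 49, 63, 79 → 97.
Letter: letters move forward 3 places in the alphabet; C, F, I, L, O, R, U → X.
Shape — repeats triangle → star → square → hexagon → circle: triangle, star, square, hexagon, circle, triangle, star → square.
Rank goes gold, bronze, gold, bronze, gold, bronze, gold → bronze (alternates gold ↔ bronze).
Combining the parts gives <97,X,square,bronze>.

<97,X,square,bronze>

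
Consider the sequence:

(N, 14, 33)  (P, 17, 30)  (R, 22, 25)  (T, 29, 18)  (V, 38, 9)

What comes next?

Letter: letters move forward 2 places in the alphabet; N, P, R, T, V → X.
Second coordinate — differences are 3, 5, 7, … (increasing by 2 each time): 14, 17, 22, 29, 38 → 49.
Third coordinate: together with the second coordinate always sums to 47, so 33, 30, 25, 18, 9 → -2.
Combining the parts gives (X, 49, -2).

(X, 49, -2)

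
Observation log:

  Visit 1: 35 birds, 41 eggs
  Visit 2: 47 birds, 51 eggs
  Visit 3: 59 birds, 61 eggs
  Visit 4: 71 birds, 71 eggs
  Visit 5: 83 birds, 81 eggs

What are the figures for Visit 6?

95 birds, 91 eggs

Birds: 35, 47, 59, 71, 83 → 95 (+12 each step).
Eggs: +10 each step, so 41, 51, 61, 71, 81 → 91.
Putting it together: 95 birds, 91 eggs.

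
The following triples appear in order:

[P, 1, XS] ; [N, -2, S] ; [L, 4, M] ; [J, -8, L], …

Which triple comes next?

Letter: letters move back 2 places in the alphabet; P, N, L, J → H.
Second value: ×(-2) each step, so 1, -2, 4, -8 → 16.
Size: XS, S, M, L → XL (runs through clothing sizes XS→XL).
Combining the parts gives [H, 16, XL].

[H, 16, XL]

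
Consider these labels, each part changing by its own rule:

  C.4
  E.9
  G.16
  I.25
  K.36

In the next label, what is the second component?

49

Second component: perfect squares: 2², 3², 4², …, so 4, 9, 16, 25, 36 → 49.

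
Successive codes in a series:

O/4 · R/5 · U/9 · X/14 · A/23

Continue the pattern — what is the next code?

D/37

For the letter, letters move forward 3 places in the alphabet, wrapping Z→A: O, R, U, X, A → D.
Second component — each term is the sum of the two before it: 4, 5, 9, 14, 23 → 37.
Combining the parts gives D/37.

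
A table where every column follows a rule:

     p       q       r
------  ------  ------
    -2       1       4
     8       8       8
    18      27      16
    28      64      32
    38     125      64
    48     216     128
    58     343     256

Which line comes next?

68  512  512

Column p — +10 each step: -2, 8, 18, 28, 38, 48, 58 → 68.
For the column q, perfect cubes: 1³, 2³, 3³, …: 1, 8, 27, 64, 125, 216, 343 → 512.
For the column r, ×2 each step: 4, 8, 16, 32, 64, 128, 256 → 512.
Combining the parts gives 68  512  512.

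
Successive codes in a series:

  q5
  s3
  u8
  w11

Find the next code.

y19

Letter goes q, s, u, w → y (letters move forward 2 places in the alphabet).
Second component: 5, 3, 8, 11 → 19 (each term is the sum of the two before it).
So the next code is y19.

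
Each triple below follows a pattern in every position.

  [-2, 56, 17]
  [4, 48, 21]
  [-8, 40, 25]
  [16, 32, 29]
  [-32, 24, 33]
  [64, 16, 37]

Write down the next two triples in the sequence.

First value: -2, 4, -8, 16, -32, 64 → -128 → 256 (×(-2) each step).
Second value: −8 each step, so 56, 48, 40, 32, 24, 16 → 8 → 0.
Third value goes 17, 21, 25, 29, 33, 37 → 41 → 45 (+4 each step).
So the next two triples are [-128, 8, 41] and [256, 0, 45].

[-128, 8, 41], [256, 0, 45]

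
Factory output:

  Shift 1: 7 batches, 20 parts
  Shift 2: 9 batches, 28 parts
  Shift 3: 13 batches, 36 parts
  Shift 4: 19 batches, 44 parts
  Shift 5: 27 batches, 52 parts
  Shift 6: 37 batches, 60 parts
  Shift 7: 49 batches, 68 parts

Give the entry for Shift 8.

63 batches, 76 parts

Batches: differences are 2, 4, 6, … (increasing by 2 each time); 7, 9, 13, 19, 27, 37, 49 → 63.
Parts: +8 each step; 20, 28, 36, 44, 52, 60, 68 → 76.
Combining the parts gives 63 batches, 76 parts.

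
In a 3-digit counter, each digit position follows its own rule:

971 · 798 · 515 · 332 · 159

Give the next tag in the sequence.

976

First digit goes 9, 7, 5, 3, 1 → 9 (−2 each step, mod 10).
Second digit goes 7, 9, 1, 3, 5 → 7 (+2 each step, mod 10).
Third digit: −3 each step, mod 10; 1, 8, 5, 2, 9 → 6.
So the next tag is 976.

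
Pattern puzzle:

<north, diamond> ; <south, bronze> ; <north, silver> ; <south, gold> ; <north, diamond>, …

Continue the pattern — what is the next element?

<south, bronze>

Direction: north, south, north, south, north → south (alternates north ↔ south).
Rank — repeats diamond → bronze → silver → gold: diamond, bronze, silver, gold, diamond → bronze.
Combining the parts gives <south, bronze>.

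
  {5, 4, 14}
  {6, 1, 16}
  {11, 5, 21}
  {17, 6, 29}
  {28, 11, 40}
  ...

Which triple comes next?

For the first slot, each term is the sum of the two before it: 5, 6, 11, 17, 28 → 45.
Second slot: each term is the sum of the two before it; 4, 1, 5, 6, 11 → 17.
Third slot: differences are 2, 5, 8, … (increasing by 3 each time), so 14, 16, 21, 29, 40 → 54.
So the next triple is {45, 17, 54}.

{45, 17, 54}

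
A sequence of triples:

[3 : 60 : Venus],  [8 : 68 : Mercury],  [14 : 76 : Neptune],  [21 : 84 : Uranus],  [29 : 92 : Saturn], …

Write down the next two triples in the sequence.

First slot: differences are 5, 6, 7, … (increasing by 1 each time), so 3, 8, 14, 21, 29 → 38 → 48.
For the second slot, +8 each step: 60, 68, 76, 84, 92 → 100 → 108.
Planet: runs backward through the planets Mercury→Neptune, so Venus, Mercury, Neptune, Uranus, Saturn → Jupiter → Mars.
Putting the parts together: [38 : 100 : Jupiter] and then [48 : 108 : Mars].

[38 : 100 : Jupiter], [48 : 108 : Mars]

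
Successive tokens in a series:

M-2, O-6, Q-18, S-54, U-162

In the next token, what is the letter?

W

For the letter, letters move forward 2 places in the alphabet: M, O, Q, S, U → W.
Second component goes 2, 6, 18, 54, 162 → 486 (×3 each step).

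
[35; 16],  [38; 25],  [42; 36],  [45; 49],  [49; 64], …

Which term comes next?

First coordinate — alternating steps +3, +4, +3, +4, …: 35, 38, 42, 45, 49 → 52.
Second coordinate: perfect squares: 4², 5², 6², …, so 16, 25, 36, 49, 64 → 81.
So the next term is [52; 81].

[52; 81]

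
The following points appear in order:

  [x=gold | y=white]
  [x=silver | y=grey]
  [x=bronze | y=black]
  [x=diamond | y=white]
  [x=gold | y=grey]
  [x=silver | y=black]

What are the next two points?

X: repeats gold → silver → bronze → diamond; gold, silver, bronze, diamond, gold, silver → bronze → diamond.
Y: repeats white → grey → black; white, grey, black, white, grey, black → white → grey.
Putting the parts together: [x=bronze | y=white] and then [x=diamond | y=grey].

[x=bronze | y=white], [x=diamond | y=grey]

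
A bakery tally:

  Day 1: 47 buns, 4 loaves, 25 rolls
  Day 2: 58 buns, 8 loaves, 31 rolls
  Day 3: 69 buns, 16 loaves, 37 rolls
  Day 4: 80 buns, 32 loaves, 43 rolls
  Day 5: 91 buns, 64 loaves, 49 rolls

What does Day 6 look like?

For the buns, +11 each step: 47, 58, 69, 80, 91 → 102.
Loaves goes 4, 8, 16, 32, 64 → 128 (×2 each step).
Rolls: +6 each step; 25, 31, 37, 43, 49 → 55.
So the next line is 102 buns, 128 loaves, 55 rolls.

102 buns, 128 loaves, 55 rolls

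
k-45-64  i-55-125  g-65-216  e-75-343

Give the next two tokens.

c-85-512 then a-95-729

For the letter, letters move back 2 places in the alphabet: k, i, g, e → c → a.
Second component: +10 each step, so 45, 55, 65, 75 → 85 → 95.
Third component: 64, 125, 216, 343 → 512 → 729 (perfect cubes: 4³, 5³, 6³, …).
Putting the parts together: c-85-512 and then a-95-729.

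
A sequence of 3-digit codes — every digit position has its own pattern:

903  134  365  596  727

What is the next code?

958

First digit: +2 each step, mod 10, so 9, 1, 3, 5, 7 → 9.
For the second digit, +3 each step, mod 10: 0, 3, 6, 9, 2 → 5.
Third digit: 3, 4, 5, 6, 7 → 8 (+1 each step, mod 10).
Putting it together: 958.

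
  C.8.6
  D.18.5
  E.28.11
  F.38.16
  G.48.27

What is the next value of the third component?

43

Letter: letters move forward 1 place in the alphabet, so C, D, E, F, G → H.
Second component goes 8, 18, 28, 38, 48 → 58 (+10 each step).
Third component — each term is the sum of the two before it: 6, 5, 11, 16, 27 → 43.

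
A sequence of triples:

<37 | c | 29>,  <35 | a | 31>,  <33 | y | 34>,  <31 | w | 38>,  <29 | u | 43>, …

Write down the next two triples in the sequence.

First coordinate: −2 each step; 37, 35, 33, 31, 29 → 27 → 25.
Letter goes c, a, y, w, u → s → q (letters move back 2 places in the alphabet, wrapping A→Z).
Third coordinate: differences are 2, 3, 4, … (increasing by 1 each time); 29, 31, 34, 38, 43 → 49 → 56.
Putting the parts together: <27 | s | 49> and then <25 | q | 56>.

<27 | s | 49>, <25 | q | 56>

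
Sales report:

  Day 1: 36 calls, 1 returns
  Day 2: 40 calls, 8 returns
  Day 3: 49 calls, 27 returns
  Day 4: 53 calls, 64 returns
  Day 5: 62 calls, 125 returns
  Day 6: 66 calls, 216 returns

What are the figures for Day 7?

Calls: alternating steps +4, +9, +4, +9, …; 36, 40, 49, 53, 62, 66 → 75.
Returns: 1, 8, 27, 64, 125, 216 → 343 (perfect cubes: 1³, 2³, 3³, …).
So the next row is 75 calls, 343 returns.

75 calls, 343 returns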